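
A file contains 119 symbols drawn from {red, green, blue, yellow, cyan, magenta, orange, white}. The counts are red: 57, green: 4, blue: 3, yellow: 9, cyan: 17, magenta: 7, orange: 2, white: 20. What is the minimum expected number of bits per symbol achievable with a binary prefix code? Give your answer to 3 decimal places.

2.294 bits/symbol

Probabilities are the counts divided by 119.
Repeatedly combine the two least-probable nodes; the expected code length is the sum of the merged weights.
merge 2/119 + 3/119 → 5/119
merge 4/119 + 5/119 → 9/119
merge 1/17 + 9/119 → 16/119
merge 9/119 + 16/119 → 25/119
merge 1/7 + 20/119 → 37/119
merge 25/119 + 37/119 → 62/119
merge 57/119 + 62/119 → 1
L = 5/119 + 9/119 + 16/119 + 25/119 + 37/119 + 62/119 + 1 = 39/17 ≈ 2.294 bits/symbol.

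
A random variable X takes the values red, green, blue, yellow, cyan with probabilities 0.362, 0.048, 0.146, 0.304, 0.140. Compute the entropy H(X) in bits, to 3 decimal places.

H = −Σ pᵢ log₂ pᵢ.
−0.362·log₂(0.362) = 0.5307
−0.048·log₂(0.048) = 0.2103
−0.146·log₂(0.146) = 0.4053
−0.304·log₂(0.304) = 0.5222
−0.140·log₂(0.140) = 0.3971
Sum ≈ 2.0656 → 2.066 bits.

2.066 bits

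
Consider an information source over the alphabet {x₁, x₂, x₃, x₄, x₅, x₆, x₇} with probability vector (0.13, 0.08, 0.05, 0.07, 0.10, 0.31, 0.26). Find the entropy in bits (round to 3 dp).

H = −Σ pᵢ log₂ pᵢ.
−0.13·log₂(0.13) = 0.3826
−0.08·log₂(0.08) = 0.2915
−0.05·log₂(0.05) = 0.2161
−0.07·log₂(0.07) = 0.2686
−0.10·log₂(0.10) = 0.3322
−0.31·log₂(0.31) = 0.5238
−0.26·log₂(0.26) = 0.5053
Sum ≈ 2.5201 → 2.520 bits.

2.520 bits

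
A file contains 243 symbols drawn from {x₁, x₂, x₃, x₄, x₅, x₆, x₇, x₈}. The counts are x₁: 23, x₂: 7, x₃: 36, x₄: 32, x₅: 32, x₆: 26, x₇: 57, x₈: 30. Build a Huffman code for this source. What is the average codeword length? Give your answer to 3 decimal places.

2.889 bits/symbol

Probabilities are the counts divided by 243.
Repeatedly combine the two least-probable nodes; the expected code length is the sum of the merged weights.
merge 7/243 + 23/243 → 10/81
merge 26/243 + 10/81 → 56/243
merge 10/81 + 32/243 → 62/243
merge 32/243 + 4/27 → 68/243
merge 56/243 + 19/81 → 113/243
merge 62/243 + 68/243 → 130/243
merge 113/243 + 130/243 → 1
L = 10/81 + 56/243 + 62/243 + 68/243 + 113/243 + 130/243 + 1 = 26/9 ≈ 2.889 bits/symbol.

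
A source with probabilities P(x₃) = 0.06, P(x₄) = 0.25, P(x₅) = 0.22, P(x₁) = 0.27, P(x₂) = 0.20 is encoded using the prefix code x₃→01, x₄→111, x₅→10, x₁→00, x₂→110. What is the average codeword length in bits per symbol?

2.45 bits/symbol

L̄ = Σ pᵢ·ℓᵢ = 0.06·2 + 0.25·3 + 0.22·2 + 0.27·2 + 0.20·3 = 2.45 bits/symbol.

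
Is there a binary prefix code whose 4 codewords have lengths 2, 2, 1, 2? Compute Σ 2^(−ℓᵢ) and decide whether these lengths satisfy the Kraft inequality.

With common denominator 2^2 = 4: Σ 2^(−ℓᵢ) = 1/4 + 1/4 + 2/4 + 1/4 = 5/4 = 1.25.
Kraft's inequality requires Σ ≤ 1; here Σ = 1.25 > 1, so no such prefix code exists.

1.25; no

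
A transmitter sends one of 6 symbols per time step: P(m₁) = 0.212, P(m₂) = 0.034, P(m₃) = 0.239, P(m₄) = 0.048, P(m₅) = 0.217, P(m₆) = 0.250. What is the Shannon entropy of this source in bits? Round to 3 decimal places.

H = −Σ pᵢ log₂ pᵢ.
−0.212·log₂(0.212) = 0.4744
−0.034·log₂(0.034) = 0.1659
−0.239·log₂(0.239) = 0.4935
−0.048·log₂(0.048) = 0.2103
−0.217·log₂(0.217) = 0.4783
−0.250·log₂(0.250) = 0.5000
Sum ≈ 2.3224 → 2.322 bits.

2.322 bits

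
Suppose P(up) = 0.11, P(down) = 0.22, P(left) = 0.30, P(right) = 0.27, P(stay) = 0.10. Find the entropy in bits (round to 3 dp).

2.194 bits

H = −Σ pᵢ log₂ pᵢ.
−0.11·log₂(0.11) = 0.3503
−0.22·log₂(0.22) = 0.4806
−0.30·log₂(0.30) = 0.5211
−0.27·log₂(0.27) = 0.5100
−0.10·log₂(0.10) = 0.3322
Sum ≈ 2.1942 → 2.194 bits.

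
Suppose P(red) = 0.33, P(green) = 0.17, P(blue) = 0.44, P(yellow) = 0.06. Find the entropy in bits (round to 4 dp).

H = −Σ pᵢ log₂ pᵢ.
−0.33·log₂(0.33) = 0.5278
−0.17·log₂(0.17) = 0.4346
−0.44·log₂(0.44) = 0.5211
−0.06·log₂(0.06) = 0.2435
Sum ≈ 1.7271 → 1.7271 bits.

1.7271 bits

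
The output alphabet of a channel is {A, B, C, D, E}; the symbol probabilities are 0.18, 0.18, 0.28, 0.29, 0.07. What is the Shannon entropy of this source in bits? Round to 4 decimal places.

2.1913 bits

H = −Σ pᵢ log₂ pᵢ.
−0.18·log₂(0.18) = 0.4453
−0.18·log₂(0.18) = 0.4453
−0.28·log₂(0.28) = 0.5142
−0.29·log₂(0.29) = 0.5179
−0.07·log₂(0.07) = 0.2686
Sum ≈ 2.1913 → 2.1913 bits.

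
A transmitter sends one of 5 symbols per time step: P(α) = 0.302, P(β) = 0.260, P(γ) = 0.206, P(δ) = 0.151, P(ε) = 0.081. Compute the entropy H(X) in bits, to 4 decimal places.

H = −Σ pᵢ log₂ pᵢ.
−0.302·log₂(0.302) = 0.5217
−0.260·log₂(0.260) = 0.5053
−0.206·log₂(0.206) = 0.4695
−0.151·log₂(0.151) = 0.4118
−0.081·log₂(0.081) = 0.2937
Sum ≈ 2.2020 → 2.2020 bits.

2.2020 bits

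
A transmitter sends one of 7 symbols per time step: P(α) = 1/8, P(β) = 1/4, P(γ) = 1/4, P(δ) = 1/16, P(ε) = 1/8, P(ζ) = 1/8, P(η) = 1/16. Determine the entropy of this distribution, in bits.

2.625 bits

Each probability is a power of 1/2, so log₂(1/p) is an integer.
H = Σ p·log₂(1/p) = 1/8·3 + 1/4·2 + 1/4·2 + 1/16·4 + 1/8·3 + 1/8·3 + 1/16·4 = 2.625 bits.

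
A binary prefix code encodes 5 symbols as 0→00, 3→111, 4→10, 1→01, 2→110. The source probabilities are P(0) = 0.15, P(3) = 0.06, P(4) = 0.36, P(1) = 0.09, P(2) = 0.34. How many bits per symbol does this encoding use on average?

L̄ = Σ pᵢ·ℓᵢ = 0.15·2 + 0.06·3 + 0.36·2 + 0.09·2 + 0.34·3 = 2.4 bits/symbol.

2.4 bits/symbol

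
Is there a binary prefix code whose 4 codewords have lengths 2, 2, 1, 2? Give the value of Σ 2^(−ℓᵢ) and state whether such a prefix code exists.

1.25; no

With common denominator 2^2 = 4: Σ 2^(−ℓᵢ) = 1/4 + 1/4 + 2/4 + 1/4 = 5/4 = 1.25.
Kraft's inequality requires Σ ≤ 1; here Σ = 1.25 > 1, so no such prefix code exists.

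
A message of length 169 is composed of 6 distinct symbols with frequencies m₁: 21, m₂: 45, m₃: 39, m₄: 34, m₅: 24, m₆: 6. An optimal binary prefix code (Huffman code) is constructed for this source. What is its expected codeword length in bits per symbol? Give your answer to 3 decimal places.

2.462 bits/symbol

Probabilities are the counts divided by 169.
Repeatedly combine the two least-probable nodes; the expected code length is the sum of the merged weights.
merge 6/169 + 21/169 → 27/169
merge 24/169 + 27/169 → 51/169
merge 34/169 + 3/13 → 73/169
merge 45/169 + 51/169 → 96/169
merge 73/169 + 96/169 → 1
L = 27/169 + 51/169 + 73/169 + 96/169 + 1 = 32/13 ≈ 2.462 bits/symbol.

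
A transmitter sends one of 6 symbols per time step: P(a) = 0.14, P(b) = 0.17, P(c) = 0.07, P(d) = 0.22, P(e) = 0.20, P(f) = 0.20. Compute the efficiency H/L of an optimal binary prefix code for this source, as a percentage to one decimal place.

Entropy H = −Σ p log₂ p ≈ 2.5096 bits.
Huffman merges: 7/100+7/50→21/100; 17/100+1/5→37/100; 1/5+21/100→41/100; 11/50+37/100→59/100; 41/100+59/100→1. L = 129/50 ≈ 2.5800.
Efficiency = H/L = 2.5096/2.5800 = 97.3%.

97.3%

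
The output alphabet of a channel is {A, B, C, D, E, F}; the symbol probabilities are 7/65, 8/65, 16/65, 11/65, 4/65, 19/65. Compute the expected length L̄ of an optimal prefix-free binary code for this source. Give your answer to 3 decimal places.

Repeatedly combine the two least-probable nodes; the expected code length is the sum of the merged weights.
merge 4/65 + 7/65 → 11/65
merge 8/65 + 11/65 → 19/65
merge 11/65 + 16/65 → 27/65
merge 19/65 + 19/65 → 38/65
merge 27/65 + 38/65 → 1
L = 11/65 + 19/65 + 27/65 + 38/65 + 1 = 32/13 ≈ 2.462 bits/symbol.

2.462 bits/symbol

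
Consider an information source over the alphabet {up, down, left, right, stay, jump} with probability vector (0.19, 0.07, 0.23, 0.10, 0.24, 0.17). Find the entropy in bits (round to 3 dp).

H = −Σ pᵢ log₂ pᵢ.
−0.19·log₂(0.19) = 0.4552
−0.07·log₂(0.07) = 0.2686
−0.23·log₂(0.23) = 0.4877
−0.10·log₂(0.10) = 0.3322
−0.24·log₂(0.24) = 0.4941
−0.17·log₂(0.17) = 0.4346
Sum ≈ 2.4724 → 2.472 bits.

2.472 bits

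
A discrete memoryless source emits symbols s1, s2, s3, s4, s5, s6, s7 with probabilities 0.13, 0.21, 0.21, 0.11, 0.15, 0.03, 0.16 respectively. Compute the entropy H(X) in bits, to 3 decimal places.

2.664 bits

H = −Σ pᵢ log₂ pᵢ.
−0.13·log₂(0.13) = 0.3826
−0.21·log₂(0.21) = 0.4728
−0.21·log₂(0.21) = 0.4728
−0.11·log₂(0.11) = 0.3503
−0.15·log₂(0.15) = 0.4105
−0.03·log₂(0.03) = 0.1518
−0.16·log₂(0.16) = 0.4230
Sum ≈ 2.6639 → 2.664 bits.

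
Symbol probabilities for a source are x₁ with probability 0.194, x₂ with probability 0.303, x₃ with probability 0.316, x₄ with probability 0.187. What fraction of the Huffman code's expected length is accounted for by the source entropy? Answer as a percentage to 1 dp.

97.9%

Entropy H = −Σ p log₂ p ≈ 1.9585 bits.
Huffman merges: 187/1000+97/500→381/1000; 303/1000+79/250→619/1000; 381/1000+619/1000→1. L = 2 ≈ 2.0000.
Efficiency = H/L = 1.9585/2.0000 = 97.9%.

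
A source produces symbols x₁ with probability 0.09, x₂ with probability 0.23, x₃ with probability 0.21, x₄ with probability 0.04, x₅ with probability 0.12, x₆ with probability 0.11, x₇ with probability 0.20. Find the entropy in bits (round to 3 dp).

H = −Σ pᵢ log₂ pᵢ.
−0.09·log₂(0.09) = 0.3127
−0.23·log₂(0.23) = 0.4877
−0.21·log₂(0.21) = 0.4728
−0.04·log₂(0.04) = 0.1858
−0.12·log₂(0.12) = 0.3671
−0.11·log₂(0.11) = 0.3503
−0.20·log₂(0.20) = 0.4644
Sum ≈ 2.6406 → 2.641 bits.

2.641 bits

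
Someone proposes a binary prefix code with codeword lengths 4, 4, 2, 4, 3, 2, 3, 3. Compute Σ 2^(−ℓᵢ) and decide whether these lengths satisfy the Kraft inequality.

1.0625; no

With common denominator 2^4 = 16: Σ 2^(−ℓᵢ) = 1/16 + 1/16 + 4/16 + 1/16 + 2/16 + 4/16 + 2/16 + 2/16 = 17/16 = 1.0625.
Kraft's inequality requires Σ ≤ 1; here Σ = 1.0625 > 1, so no such prefix code exists.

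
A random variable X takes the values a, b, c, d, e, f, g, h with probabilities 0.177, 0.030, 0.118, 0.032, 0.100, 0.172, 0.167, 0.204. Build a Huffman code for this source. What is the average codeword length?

2.843 bits/symbol

Repeatedly combine the two least-probable nodes; the expected code length is the sum of the merged weights.
merge 3/100 + 4/125 → 31/500
merge 31/500 + 1/10 → 81/500
merge 59/500 + 81/500 → 7/25
merge 167/1000 + 43/250 → 339/1000
merge 177/1000 + 51/250 → 381/1000
merge 7/25 + 339/1000 → 619/1000
merge 381/1000 + 619/1000 → 1
L = 31/500 + 81/500 + 7/25 + 339/1000 + 381/1000 + 619/1000 + 1 = 2843/1000 = 2.843 bits/symbol.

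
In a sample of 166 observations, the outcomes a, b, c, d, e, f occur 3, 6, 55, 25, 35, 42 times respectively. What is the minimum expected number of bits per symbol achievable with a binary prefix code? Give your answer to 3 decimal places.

2.259 bits/symbol

Probabilities are the counts divided by 166.
Repeatedly combine the two least-probable nodes; the expected code length is the sum of the merged weights.
merge 3/166 + 3/83 → 9/166
merge 9/166 + 25/166 → 17/83
merge 17/83 + 35/166 → 69/166
merge 21/83 + 55/166 → 97/166
merge 69/166 + 97/166 → 1
L = 9/166 + 17/83 + 69/166 + 97/166 + 1 = 375/166 ≈ 2.259 bits/symbol.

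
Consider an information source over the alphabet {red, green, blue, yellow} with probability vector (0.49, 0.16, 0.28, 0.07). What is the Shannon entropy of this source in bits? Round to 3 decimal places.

1.710 bits

H = −Σ pᵢ log₂ pᵢ.
−0.49·log₂(0.49) = 0.5043
−0.16·log₂(0.16) = 0.4230
−0.28·log₂(0.28) = 0.5142
−0.07·log₂(0.07) = 0.2686
Sum ≈ 1.7101 → 1.710 bits.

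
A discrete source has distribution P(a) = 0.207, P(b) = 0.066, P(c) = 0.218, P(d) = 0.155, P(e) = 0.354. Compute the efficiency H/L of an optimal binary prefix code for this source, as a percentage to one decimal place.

Entropy H = −Σ p log₂ p ≈ 2.1555 bits.
Huffman merges: 33/500+31/200→221/1000; 207/1000+109/500→17/40; 221/1000+177/500→23/40; 17/40+23/40→1. L = 2221/1000 ≈ 2.2210.
Efficiency = H/L = 2.1555/2.2210 = 97.1%.

97.1%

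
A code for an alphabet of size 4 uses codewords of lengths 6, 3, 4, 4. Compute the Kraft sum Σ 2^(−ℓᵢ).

With common denominator 2^6 = 64: Σ 2^(−ℓᵢ) = 1/64 + 8/64 + 4/64 + 4/64 = 17/64 = 0.265625.

0.265625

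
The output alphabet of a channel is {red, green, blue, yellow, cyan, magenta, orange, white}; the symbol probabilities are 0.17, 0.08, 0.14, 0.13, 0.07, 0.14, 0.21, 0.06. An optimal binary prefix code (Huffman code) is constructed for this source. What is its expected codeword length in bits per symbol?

2.92 bits/symbol

Repeatedly combine the two least-probable nodes; the expected code length is the sum of the merged weights.
merge 3/50 + 7/100 → 13/100
merge 2/25 + 13/100 → 21/100
merge 13/100 + 7/50 → 27/100
merge 7/50 + 17/100 → 31/100
merge 21/100 + 21/100 → 21/50
merge 27/100 + 31/100 → 29/50
merge 21/50 + 29/50 → 1
L = 13/100 + 21/100 + 27/100 + 31/100 + 21/50 + 29/50 + 1 = 73/25 = 2.92 bits/symbol.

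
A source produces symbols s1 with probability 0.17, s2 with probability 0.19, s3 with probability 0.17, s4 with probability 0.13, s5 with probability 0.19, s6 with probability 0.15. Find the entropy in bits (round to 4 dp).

2.5728 bits

H = −Σ pᵢ log₂ pᵢ.
−0.17·log₂(0.17) = 0.4346
−0.19·log₂(0.19) = 0.4552
−0.17·log₂(0.17) = 0.4346
−0.13·log₂(0.13) = 0.3826
−0.19·log₂(0.19) = 0.4552
−0.15·log₂(0.15) = 0.4105
Sum ≈ 2.5728 → 2.5728 bits.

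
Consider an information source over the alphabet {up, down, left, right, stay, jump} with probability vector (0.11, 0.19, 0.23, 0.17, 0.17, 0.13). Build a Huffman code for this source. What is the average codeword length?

2.58 bits/symbol

Repeatedly combine the two least-probable nodes; the expected code length is the sum of the merged weights.
merge 11/100 + 13/100 → 6/25
merge 17/100 + 17/100 → 17/50
merge 19/100 + 23/100 → 21/50
merge 6/25 + 17/50 → 29/50
merge 21/50 + 29/50 → 1
L = 6/25 + 17/50 + 21/50 + 29/50 + 1 = 129/50 = 2.58 bits/symbol.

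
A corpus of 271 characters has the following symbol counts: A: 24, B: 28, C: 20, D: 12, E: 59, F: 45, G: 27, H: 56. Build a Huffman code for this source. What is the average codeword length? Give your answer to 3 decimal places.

Probabilities are the counts divided by 271.
Repeatedly combine the two least-probable nodes; the expected code length is the sum of the merged weights.
merge 12/271 + 20/271 → 32/271
merge 24/271 + 27/271 → 51/271
merge 28/271 + 32/271 → 60/271
merge 45/271 + 51/271 → 96/271
merge 56/271 + 59/271 → 115/271
merge 60/271 + 96/271 → 156/271
merge 115/271 + 156/271 → 1
L = 32/271 + 51/271 + 60/271 + 96/271 + 115/271 + 156/271 + 1 = 781/271 ≈ 2.882 bits/symbol.

2.882 bits/symbol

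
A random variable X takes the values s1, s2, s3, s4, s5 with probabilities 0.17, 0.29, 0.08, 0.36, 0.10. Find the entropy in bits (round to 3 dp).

2.107 bits

H = −Σ pᵢ log₂ pᵢ.
−0.17·log₂(0.17) = 0.4346
−0.29·log₂(0.29) = 0.5179
−0.08·log₂(0.08) = 0.2915
−0.36·log₂(0.36) = 0.5306
−0.10·log₂(0.10) = 0.3322
Sum ≈ 2.1068 → 2.107 bits.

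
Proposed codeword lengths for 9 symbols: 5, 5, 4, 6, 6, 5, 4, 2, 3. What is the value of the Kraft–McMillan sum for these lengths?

0.625

With common denominator 2^6 = 64: Σ 2^(−ℓᵢ) = 2/64 + 2/64 + 4/64 + 1/64 + 1/64 + 2/64 + 4/64 + 16/64 + 8/64 = 40/64 = 0.625.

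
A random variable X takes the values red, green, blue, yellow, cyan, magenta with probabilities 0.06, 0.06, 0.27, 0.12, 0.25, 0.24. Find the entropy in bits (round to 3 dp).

2.358 bits

H = −Σ pᵢ log₂ pᵢ.
−0.06·log₂(0.06) = 0.2435
−0.06·log₂(0.06) = 0.2435
−0.27·log₂(0.27) = 0.5100
−0.12·log₂(0.12) = 0.3671
−0.25·log₂(0.25) = 0.5000
−0.24·log₂(0.24) = 0.4941
Sum ≈ 2.3583 → 2.358 bits.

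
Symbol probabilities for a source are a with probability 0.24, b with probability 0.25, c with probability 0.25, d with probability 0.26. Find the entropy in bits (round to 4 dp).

H = −Σ pᵢ log₂ pᵢ.
−0.24·log₂(0.24) = 0.4941
−0.25·log₂(0.25) = 0.5000
−0.25·log₂(0.25) = 0.5000
−0.26·log₂(0.26) = 0.5053
Sum ≈ 1.9994 → 1.9994 bits.

1.9994 bits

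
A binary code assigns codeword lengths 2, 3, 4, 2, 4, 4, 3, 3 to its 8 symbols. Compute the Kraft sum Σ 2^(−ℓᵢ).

With common denominator 2^4 = 16: Σ 2^(−ℓᵢ) = 4/16 + 2/16 + 1/16 + 4/16 + 1/16 + 1/16 + 2/16 + 2/16 = 17/16 = 1.0625.

1.0625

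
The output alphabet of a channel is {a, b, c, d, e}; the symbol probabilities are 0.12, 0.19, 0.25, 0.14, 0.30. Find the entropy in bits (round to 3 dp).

H = −Σ pᵢ log₂ pᵢ.
−0.12·log₂(0.12) = 0.3671
−0.19·log₂(0.19) = 0.4552
−0.25·log₂(0.25) = 0.5000
−0.14·log₂(0.14) = 0.3971
−0.30·log₂(0.30) = 0.5211
Sum ≈ 2.2405 → 2.240 bits.

2.240 bits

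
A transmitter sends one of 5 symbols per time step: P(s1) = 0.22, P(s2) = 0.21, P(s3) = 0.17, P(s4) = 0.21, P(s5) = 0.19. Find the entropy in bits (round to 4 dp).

2.3160 bits

H = −Σ pᵢ log₂ pᵢ.
−0.22·log₂(0.22) = 0.4806
−0.21·log₂(0.21) = 0.4728
−0.17·log₂(0.17) = 0.4346
−0.21·log₂(0.21) = 0.4728
−0.19·log₂(0.19) = 0.4552
Sum ≈ 2.3160 → 2.3160 bits.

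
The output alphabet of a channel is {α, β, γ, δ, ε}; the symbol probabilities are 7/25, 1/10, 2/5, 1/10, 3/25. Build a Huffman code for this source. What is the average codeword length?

Repeatedly combine the two least-probable nodes; the expected code length is the sum of the merged weights.
merge 1/10 + 1/10 → 1/5
merge 3/25 + 1/5 → 8/25
merge 7/25 + 8/25 → 3/5
merge 2/5 + 3/5 → 1
L = 1/5 + 8/25 + 3/5 + 1 = 53/25 = 2.12 bits/symbol.

2.12 bits/symbol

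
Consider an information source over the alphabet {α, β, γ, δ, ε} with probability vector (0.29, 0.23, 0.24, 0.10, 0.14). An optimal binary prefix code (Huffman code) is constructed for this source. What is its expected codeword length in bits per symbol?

Repeatedly combine the two least-probable nodes; the expected code length is the sum of the merged weights.
merge 1/10 + 7/50 → 6/25
merge 23/100 + 6/25 → 47/100
merge 6/25 + 29/100 → 53/100
merge 47/100 + 53/100 → 1
L = 6/25 + 47/100 + 53/100 + 1 = 56/25 = 2.24 bits/symbol.

2.24 bits/symbol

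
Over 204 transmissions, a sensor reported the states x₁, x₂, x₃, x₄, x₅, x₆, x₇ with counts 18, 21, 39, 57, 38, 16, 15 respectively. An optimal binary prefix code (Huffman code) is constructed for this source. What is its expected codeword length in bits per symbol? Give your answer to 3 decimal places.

2.681 bits/symbol

Probabilities are the counts divided by 204.
Repeatedly combine the two least-probable nodes; the expected code length is the sum of the merged weights.
merge 5/68 + 4/51 → 31/204
merge 3/34 + 7/68 → 13/68
merge 31/204 + 19/102 → 23/68
merge 13/68 + 13/68 → 13/34
merge 19/68 + 23/68 → 21/34
merge 13/34 + 21/34 → 1
L = 31/204 + 13/68 + 23/68 + 13/34 + 21/34 + 1 = 547/204 ≈ 2.681 bits/symbol.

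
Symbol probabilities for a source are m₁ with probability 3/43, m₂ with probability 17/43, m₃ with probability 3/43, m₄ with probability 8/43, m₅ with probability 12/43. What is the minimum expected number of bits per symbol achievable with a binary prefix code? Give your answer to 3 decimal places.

2.070 bits/symbol

Repeatedly combine the two least-probable nodes; the expected code length is the sum of the merged weights.
merge 3/43 + 3/43 → 6/43
merge 6/43 + 8/43 → 14/43
merge 12/43 + 14/43 → 26/43
merge 17/43 + 26/43 → 1
L = 6/43 + 14/43 + 26/43 + 1 = 89/43 ≈ 2.070 bits/symbol.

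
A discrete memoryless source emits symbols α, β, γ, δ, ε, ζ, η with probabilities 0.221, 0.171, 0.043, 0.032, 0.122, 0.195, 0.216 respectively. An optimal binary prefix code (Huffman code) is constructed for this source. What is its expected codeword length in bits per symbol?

2.638 bits/symbol

Repeatedly combine the two least-probable nodes; the expected code length is the sum of the merged weights.
merge 4/125 + 43/1000 → 3/40
merge 3/40 + 61/500 → 197/1000
merge 171/1000 + 39/200 → 183/500
merge 197/1000 + 27/125 → 413/1000
merge 221/1000 + 183/500 → 587/1000
merge 413/1000 + 587/1000 → 1
L = 3/40 + 197/1000 + 183/500 + 413/1000 + 587/1000 + 1 = 1319/500 = 2.638 bits/symbol.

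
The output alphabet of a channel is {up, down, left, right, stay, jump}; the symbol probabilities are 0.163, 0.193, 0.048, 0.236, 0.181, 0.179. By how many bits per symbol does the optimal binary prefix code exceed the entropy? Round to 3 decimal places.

0.094 bits

Entropy H = −Σ p log₂ p ≈ 2.4771 bits.
Huffman merges: 6/125+163/1000→211/1000; 179/1000+181/1000→9/25; 193/1000+211/1000→101/250; 59/250+9/25→149/250; 101/250+149/250→1. L = 2571/1000 ≈ 2.5710.
L − H = 2.5710 − 2.4771 = 0.094 bits.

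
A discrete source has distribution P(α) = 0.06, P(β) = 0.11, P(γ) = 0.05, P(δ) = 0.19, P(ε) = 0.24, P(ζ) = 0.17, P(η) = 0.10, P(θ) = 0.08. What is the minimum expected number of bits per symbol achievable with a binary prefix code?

Repeatedly combine the two least-probable nodes; the expected code length is the sum of the merged weights.
merge 1/20 + 3/50 → 11/100
merge 2/25 + 1/10 → 9/50
merge 11/100 + 11/100 → 11/50
merge 17/100 + 9/50 → 7/20
merge 19/100 + 11/50 → 41/100
merge 6/25 + 7/20 → 59/100
merge 41/100 + 59/100 → 1
L = 11/100 + 9/50 + 11/50 + 7/20 + 41/100 + 59/100 + 1 = 143/50 = 2.86 bits/symbol.

2.86 bits/symbol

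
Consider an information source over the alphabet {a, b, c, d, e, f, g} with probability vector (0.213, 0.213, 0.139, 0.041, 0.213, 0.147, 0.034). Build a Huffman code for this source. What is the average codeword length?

Repeatedly combine the two least-probable nodes; the expected code length is the sum of the merged weights.
merge 17/500 + 41/1000 → 3/40
merge 3/40 + 139/1000 → 107/500
merge 147/1000 + 213/1000 → 9/25
merge 213/1000 + 213/1000 → 213/500
merge 107/500 + 9/25 → 287/500
merge 213/500 + 287/500 → 1
L = 3/40 + 107/500 + 9/25 + 213/500 + 287/500 + 1 = 2649/1000 = 2.649 bits/symbol.

2.649 bits/symbol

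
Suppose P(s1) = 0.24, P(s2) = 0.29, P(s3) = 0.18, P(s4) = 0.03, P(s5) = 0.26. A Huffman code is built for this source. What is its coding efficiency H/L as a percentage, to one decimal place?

95.7%

Entropy H = −Σ p log₂ p ≈ 2.1144 bits.
Huffman merges: 3/100+9/50→21/100; 21/100+6/25→9/20; 13/50+29/100→11/20; 9/20+11/20→1. L = 221/100 ≈ 2.2100.
Efficiency = H/L = 2.1144/2.2100 = 95.7%.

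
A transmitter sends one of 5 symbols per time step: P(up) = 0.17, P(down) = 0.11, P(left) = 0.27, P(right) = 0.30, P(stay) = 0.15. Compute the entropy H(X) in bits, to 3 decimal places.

2.227 bits

H = −Σ pᵢ log₂ pᵢ.
−0.17·log₂(0.17) = 0.4346
−0.11·log₂(0.11) = 0.3503
−0.27·log₂(0.27) = 0.5100
−0.30·log₂(0.30) = 0.5211
−0.15·log₂(0.15) = 0.4105
Sum ≈ 2.2265 → 2.227 bits.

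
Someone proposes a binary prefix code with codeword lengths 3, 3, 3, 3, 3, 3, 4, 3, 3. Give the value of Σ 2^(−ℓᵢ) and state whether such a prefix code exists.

1.0625; no

With common denominator 2^4 = 16: Σ 2^(−ℓᵢ) = 2/16 + 2/16 + 2/16 + 2/16 + 2/16 + 2/16 + 1/16 + 2/16 + 2/16 = 17/16 = 1.0625.
Kraft's inequality requires Σ ≤ 1; here Σ = 1.0625 > 1, so no such prefix code exists.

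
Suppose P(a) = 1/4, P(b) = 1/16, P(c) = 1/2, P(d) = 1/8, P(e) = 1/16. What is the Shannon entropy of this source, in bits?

1.875 bits

Each probability is a power of 1/2, so log₂(1/p) is an integer.
H = Σ p·log₂(1/p) = 1/4·2 + 1/16·4 + 1/2·1 + 1/8·3 + 1/16·4 = 1.875 bits.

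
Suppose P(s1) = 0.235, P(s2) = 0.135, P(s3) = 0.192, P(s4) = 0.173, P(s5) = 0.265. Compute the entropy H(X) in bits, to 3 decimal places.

H = −Σ pᵢ log₂ pᵢ.
−0.235·log₂(0.235) = 0.4910
−0.135·log₂(0.135) = 0.3900
−0.192·log₂(0.192) = 0.4571
−0.173·log₂(0.173) = 0.4379
−0.265·log₂(0.265) = 0.5077
Sum ≈ 2.2837 → 2.284 bits.

2.284 bits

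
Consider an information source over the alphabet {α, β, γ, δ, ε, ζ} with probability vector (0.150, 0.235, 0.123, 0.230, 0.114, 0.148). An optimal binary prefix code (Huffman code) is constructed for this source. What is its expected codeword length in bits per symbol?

Repeatedly combine the two least-probable nodes; the expected code length is the sum of the merged weights.
merge 57/500 + 123/1000 → 237/1000
merge 37/250 + 3/20 → 149/500
merge 23/100 + 47/200 → 93/200
merge 237/1000 + 149/500 → 107/200
merge 93/200 + 107/200 → 1
L = 237/1000 + 149/500 + 93/200 + 107/200 + 1 = 507/200 = 2.535 bits/symbol.

2.535 bits/symbol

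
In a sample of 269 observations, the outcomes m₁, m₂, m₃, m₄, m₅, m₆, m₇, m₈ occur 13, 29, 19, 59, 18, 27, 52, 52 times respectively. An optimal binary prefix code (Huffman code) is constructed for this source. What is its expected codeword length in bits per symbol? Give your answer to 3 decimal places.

2.874 bits/symbol

Probabilities are the counts divided by 269.
Repeatedly combine the two least-probable nodes; the expected code length is the sum of the merged weights.
merge 13/269 + 18/269 → 31/269
merge 19/269 + 27/269 → 46/269
merge 29/269 + 31/269 → 60/269
merge 46/269 + 52/269 → 98/269
merge 52/269 + 59/269 → 111/269
merge 60/269 + 98/269 → 158/269
merge 111/269 + 158/269 → 1
L = 31/269 + 46/269 + 60/269 + 98/269 + 111/269 + 158/269 + 1 = 773/269 ≈ 2.874 bits/symbol.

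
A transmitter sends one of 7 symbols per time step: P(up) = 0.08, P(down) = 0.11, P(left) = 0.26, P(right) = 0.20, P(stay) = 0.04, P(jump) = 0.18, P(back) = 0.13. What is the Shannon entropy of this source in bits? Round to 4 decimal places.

2.6252 bits

H = −Σ pᵢ log₂ pᵢ.
−0.08·log₂(0.08) = 0.2915
−0.11·log₂(0.11) = 0.3503
−0.26·log₂(0.26) = 0.5053
−0.20·log₂(0.20) = 0.4644
−0.04·log₂(0.04) = 0.1858
−0.18·log₂(0.18) = 0.4453
−0.13·log₂(0.13) = 0.3826
Sum ≈ 2.6252 → 2.6252 bits.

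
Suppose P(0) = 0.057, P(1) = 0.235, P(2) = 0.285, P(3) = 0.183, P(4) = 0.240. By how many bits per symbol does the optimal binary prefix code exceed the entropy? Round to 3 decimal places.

0.055 bits

Entropy H = −Σ p log₂ p ≈ 2.1852 bits.
Huffman merges: 57/1000+183/1000→6/25; 47/200+6/25→19/40; 6/25+57/200→21/40; 19/40+21/40→1. L = 56/25 ≈ 2.2400.
L − H = 2.2400 − 2.1852 = 0.055 bits.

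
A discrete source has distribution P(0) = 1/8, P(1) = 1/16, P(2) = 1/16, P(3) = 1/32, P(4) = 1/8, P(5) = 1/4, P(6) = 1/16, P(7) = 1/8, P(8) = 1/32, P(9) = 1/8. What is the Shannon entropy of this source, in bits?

Each probability is a power of 1/2, so log₂(1/p) is an integer.
H = Σ p·log₂(1/p) = 1/8·3 + 1/16·4 + 1/16·4 + 1/32·5 + 1/8·3 + 1/4·2 + 1/16·4 + 1/8·3 + 1/32·5 + 1/8·3 = 3.0625 bits.

3.0625 bits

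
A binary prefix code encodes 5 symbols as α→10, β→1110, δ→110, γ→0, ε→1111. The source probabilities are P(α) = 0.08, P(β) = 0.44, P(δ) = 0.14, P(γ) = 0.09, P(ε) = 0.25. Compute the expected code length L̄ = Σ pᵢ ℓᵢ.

L̄ = Σ pᵢ·ℓᵢ = 0.08·2 + 0.44·4 + 0.14·3 + 0.09·1 + 0.25·4 = 3.43 bits/symbol.

3.43 bits/symbol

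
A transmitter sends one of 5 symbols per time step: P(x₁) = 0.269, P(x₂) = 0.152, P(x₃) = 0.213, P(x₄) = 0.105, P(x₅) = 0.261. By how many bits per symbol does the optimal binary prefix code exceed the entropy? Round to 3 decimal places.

Entropy H = −Σ p log₂ p ≈ 2.2451 bits.
Huffman merges: 21/200+19/125→257/1000; 213/1000+257/1000→47/100; 261/1000+269/1000→53/100; 47/100+53/100→1. L = 2257/1000 ≈ 2.2570.
L − H = 2.2570 − 2.2451 = 0.012 bits.

0.012 bits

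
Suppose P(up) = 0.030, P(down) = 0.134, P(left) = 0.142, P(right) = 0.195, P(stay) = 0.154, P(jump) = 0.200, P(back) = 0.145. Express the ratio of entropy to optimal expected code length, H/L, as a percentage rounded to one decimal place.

96.9%

Entropy H = −Σ p log₂ p ≈ 2.6841 bits.
Huffman merges: 3/100+67/500→41/250; 71/500+29/200→287/1000; 77/500+41/250→159/500; 39/200+1/5→79/200; 287/1000+159/500→121/200; 79/200+121/200→1. L = 2769/1000 ≈ 2.7690.
Efficiency = H/L = 2.6841/2.7690 = 96.9%.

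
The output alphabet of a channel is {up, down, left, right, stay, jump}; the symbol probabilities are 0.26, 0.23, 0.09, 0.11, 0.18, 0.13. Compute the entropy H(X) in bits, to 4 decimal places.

2.4838 bits

H = −Σ pᵢ log₂ pᵢ.
−0.26·log₂(0.26) = 0.5053
−0.23·log₂(0.23) = 0.4877
−0.09·log₂(0.09) = 0.3127
−0.11·log₂(0.11) = 0.3503
−0.18·log₂(0.18) = 0.4453
−0.13·log₂(0.13) = 0.3826
Sum ≈ 2.4838 → 2.4838 bits.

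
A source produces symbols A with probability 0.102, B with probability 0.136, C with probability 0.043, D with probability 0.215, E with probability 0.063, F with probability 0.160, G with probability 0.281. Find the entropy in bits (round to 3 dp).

H = −Σ pᵢ log₂ pᵢ.
−0.102·log₂(0.102) = 0.3359
−0.136·log₂(0.136) = 0.3915
−0.043·log₂(0.043) = 0.1952
−0.215·log₂(0.215) = 0.4768
−0.063·log₂(0.063) = 0.2513
−0.160·log₂(0.160) = 0.4230
−0.281·log₂(0.281) = 0.5146
Sum ≈ 2.5883 → 2.588 bits.

2.588 bits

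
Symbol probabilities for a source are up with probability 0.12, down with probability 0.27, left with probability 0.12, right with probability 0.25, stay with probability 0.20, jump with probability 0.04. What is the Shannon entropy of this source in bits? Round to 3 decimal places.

2.394 bits

H = −Σ pᵢ log₂ pᵢ.
−0.12·log₂(0.12) = 0.3671
−0.27·log₂(0.27) = 0.5100
−0.12·log₂(0.12) = 0.3671
−0.25·log₂(0.25) = 0.5000
−0.20·log₂(0.20) = 0.4644
−0.04·log₂(0.04) = 0.1858
Sum ≈ 2.3943 → 2.394 bits.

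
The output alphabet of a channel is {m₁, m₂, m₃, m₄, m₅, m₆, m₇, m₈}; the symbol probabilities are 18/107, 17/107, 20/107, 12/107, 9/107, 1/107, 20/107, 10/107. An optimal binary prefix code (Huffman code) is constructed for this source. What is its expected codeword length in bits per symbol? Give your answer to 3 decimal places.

2.907 bits/symbol

Repeatedly combine the two least-probable nodes; the expected code length is the sum of the merged weights.
merge 1/107 + 9/107 → 10/107
merge 10/107 + 10/107 → 20/107
merge 12/107 + 17/107 → 29/107
merge 18/107 + 20/107 → 38/107
merge 20/107 + 20/107 → 40/107
merge 29/107 + 38/107 → 67/107
merge 40/107 + 67/107 → 1
L = 10/107 + 20/107 + 29/107 + 38/107 + 40/107 + 67/107 + 1 = 311/107 ≈ 2.907 bits/symbol.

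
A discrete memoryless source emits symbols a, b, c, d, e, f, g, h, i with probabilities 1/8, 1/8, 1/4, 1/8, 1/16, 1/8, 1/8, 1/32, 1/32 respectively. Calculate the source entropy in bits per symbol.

Each probability is a power of 1/2, so log₂(1/p) is an integer.
H = Σ p·log₂(1/p) = 1/8·3 + 1/8·3 + 1/4·2 + 1/8·3 + 1/16·4 + 1/8·3 + 1/8·3 + 1/32·5 + 1/32·5 = 2.9375 bits.

2.9375 bits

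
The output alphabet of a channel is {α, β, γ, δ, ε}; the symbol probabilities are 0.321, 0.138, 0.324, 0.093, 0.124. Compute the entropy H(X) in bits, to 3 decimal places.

H = −Σ pᵢ log₂ pᵢ.
−0.321·log₂(0.321) = 0.5262
−0.138·log₂(0.138) = 0.3943
−0.324·log₂(0.324) = 0.5268
−0.093·log₂(0.093) = 0.3187
−0.124·log₂(0.124) = 0.3734
Sum ≈ 2.1395 → 2.139 bits.

2.139 bits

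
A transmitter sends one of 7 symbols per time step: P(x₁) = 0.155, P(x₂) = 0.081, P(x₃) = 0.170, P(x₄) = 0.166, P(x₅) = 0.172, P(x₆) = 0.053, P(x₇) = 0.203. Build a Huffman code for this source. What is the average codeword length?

2.759 bits/symbol

Repeatedly combine the two least-probable nodes; the expected code length is the sum of the merged weights.
merge 53/1000 + 81/1000 → 67/500
merge 67/500 + 31/200 → 289/1000
merge 83/500 + 17/100 → 42/125
merge 43/250 + 203/1000 → 3/8
merge 289/1000 + 42/125 → 5/8
merge 3/8 + 5/8 → 1
L = 67/500 + 289/1000 + 42/125 + 3/8 + 5/8 + 1 = 2759/1000 = 2.759 bits/symbol.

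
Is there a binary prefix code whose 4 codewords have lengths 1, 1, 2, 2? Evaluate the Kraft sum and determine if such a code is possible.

With common denominator 2^2 = 4: Σ 2^(−ℓᵢ) = 2/4 + 2/4 + 1/4 + 1/4 = 6/4 = 1.5.
Kraft's inequality requires Σ ≤ 1; here Σ = 1.5 > 1, so no such prefix code exists.

1.5; no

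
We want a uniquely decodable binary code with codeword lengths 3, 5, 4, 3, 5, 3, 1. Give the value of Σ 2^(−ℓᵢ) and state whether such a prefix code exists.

With common denominator 2^5 = 32: Σ 2^(−ℓᵢ) = 4/32 + 1/32 + 2/32 + 4/32 + 1/32 + 4/32 + 16/32 = 32/32 = 1.
Kraft's inequality requires Σ ≤ 1; here Σ = 1 ≤ 1, so such a prefix code exists.

1; yes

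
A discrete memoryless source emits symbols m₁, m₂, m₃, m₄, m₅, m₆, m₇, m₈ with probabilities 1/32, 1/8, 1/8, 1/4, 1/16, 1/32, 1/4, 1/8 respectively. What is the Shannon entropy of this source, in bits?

2.6875 bits

Each probability is a power of 1/2, so log₂(1/p) is an integer.
H = Σ p·log₂(1/p) = 1/32·5 + 1/8·3 + 1/8·3 + 1/4·2 + 1/16·4 + 1/32·5 + 1/4·2 + 1/8·3 = 2.6875 bits.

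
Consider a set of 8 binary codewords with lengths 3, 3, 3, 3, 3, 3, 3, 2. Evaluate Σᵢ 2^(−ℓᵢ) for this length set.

With common denominator 2^3 = 8: Σ 2^(−ℓᵢ) = 1/8 + 1/8 + 1/8 + 1/8 + 1/8 + 1/8 + 1/8 + 2/8 = 9/8 = 1.125.

1.125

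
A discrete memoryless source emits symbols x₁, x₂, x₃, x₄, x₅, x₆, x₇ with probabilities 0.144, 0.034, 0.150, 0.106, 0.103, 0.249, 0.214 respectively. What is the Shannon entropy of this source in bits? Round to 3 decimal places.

2.635 bits

H = −Σ pᵢ log₂ pᵢ.
−0.144·log₂(0.144) = 0.4026
−0.034·log₂(0.034) = 0.1659
−0.150·log₂(0.150) = 0.4105
−0.106·log₂(0.106) = 0.3432
−0.103·log₂(0.103) = 0.3378
−0.249·log₂(0.249) = 0.4994
−0.214·log₂(0.214) = 0.4760
Sum ≈ 2.6354 → 2.635 bits.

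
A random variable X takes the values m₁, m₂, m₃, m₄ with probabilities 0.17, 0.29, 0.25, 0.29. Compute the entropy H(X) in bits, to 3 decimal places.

H = −Σ pᵢ log₂ pᵢ.
−0.17·log₂(0.17) = 0.4346
−0.29·log₂(0.29) = 0.5179
−0.25·log₂(0.25) = 0.5000
−0.29·log₂(0.29) = 0.5179
Sum ≈ 1.9704 → 1.970 bits.

1.970 bits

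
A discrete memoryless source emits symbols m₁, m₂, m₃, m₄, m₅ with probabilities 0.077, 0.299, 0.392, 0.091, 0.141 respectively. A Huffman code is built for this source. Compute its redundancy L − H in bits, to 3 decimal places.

Entropy H = −Σ p log₂ p ≈ 2.0484 bits.
Huffman merges: 77/1000+91/1000→21/125; 141/1000+21/125→309/1000; 299/1000+309/1000→76/125; 49/125+76/125→1. L = 417/200 ≈ 2.0850.
L − H = 2.0850 − 2.0484 = 0.037 bits.

0.037 bits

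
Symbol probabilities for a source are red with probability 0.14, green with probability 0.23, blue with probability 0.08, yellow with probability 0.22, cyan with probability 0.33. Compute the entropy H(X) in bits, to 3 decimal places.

H = −Σ pᵢ log₂ pᵢ.
−0.14·log₂(0.14) = 0.3971
−0.23·log₂(0.23) = 0.4877
−0.08·log₂(0.08) = 0.2915
−0.22·log₂(0.22) = 0.4806
−0.33·log₂(0.33) = 0.5278
Sum ≈ 2.1847 → 2.185 bits.

2.185 bits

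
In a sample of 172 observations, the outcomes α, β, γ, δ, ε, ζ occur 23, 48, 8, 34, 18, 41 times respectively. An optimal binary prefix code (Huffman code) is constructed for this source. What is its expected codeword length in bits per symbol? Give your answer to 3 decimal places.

Probabilities are the counts divided by 172.
Repeatedly combine the two least-probable nodes; the expected code length is the sum of the merged weights.
merge 2/43 + 9/86 → 13/86
merge 23/172 + 13/86 → 49/172
merge 17/86 + 41/172 → 75/172
merge 12/43 + 49/172 → 97/172
merge 75/172 + 97/172 → 1
L = 13/86 + 49/172 + 75/172 + 97/172 + 1 = 419/172 ≈ 2.436 bits/symbol.

2.436 bits/symbol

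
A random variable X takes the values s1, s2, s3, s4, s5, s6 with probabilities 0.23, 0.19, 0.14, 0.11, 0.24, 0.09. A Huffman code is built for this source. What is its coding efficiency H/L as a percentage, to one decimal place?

Entropy H = −Σ p log₂ p ≈ 2.4971 bits.
Huffman merges: 9/100+11/100→1/5; 7/50+19/100→33/100; 1/5+23/100→43/100; 6/25+33/100→57/100; 43/100+57/100→1. L = 253/100 ≈ 2.5300.
Efficiency = H/L = 2.4971/2.5300 = 98.7%.

98.7%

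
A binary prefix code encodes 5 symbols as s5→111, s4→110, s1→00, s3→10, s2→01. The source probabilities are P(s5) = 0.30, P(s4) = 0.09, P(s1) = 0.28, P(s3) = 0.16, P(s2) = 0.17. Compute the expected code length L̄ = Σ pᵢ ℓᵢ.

L̄ = Σ pᵢ·ℓᵢ = 0.30·3 + 0.09·3 + 0.28·2 + 0.16·2 + 0.17·2 = 2.39 bits/symbol.

2.39 bits/symbol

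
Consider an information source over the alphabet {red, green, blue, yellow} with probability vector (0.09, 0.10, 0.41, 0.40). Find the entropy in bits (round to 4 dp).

1.7010 bits

H = −Σ pᵢ log₂ pᵢ.
−0.09·log₂(0.09) = 0.3127
−0.10·log₂(0.10) = 0.3322
−0.41·log₂(0.41) = 0.5274
−0.40·log₂(0.40) = 0.5288
Sum ≈ 1.7010 → 1.7010 bits.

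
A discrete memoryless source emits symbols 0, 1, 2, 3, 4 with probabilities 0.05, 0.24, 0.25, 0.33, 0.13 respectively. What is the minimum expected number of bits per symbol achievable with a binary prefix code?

Repeatedly combine the two least-probable nodes; the expected code length is the sum of the merged weights.
merge 1/20 + 13/100 → 9/50
merge 9/50 + 6/25 → 21/50
merge 1/4 + 33/100 → 29/50
merge 21/50 + 29/50 → 1
L = 9/50 + 21/50 + 29/50 + 1 = 109/50 = 2.18 bits/symbol.

2.18 bits/symbol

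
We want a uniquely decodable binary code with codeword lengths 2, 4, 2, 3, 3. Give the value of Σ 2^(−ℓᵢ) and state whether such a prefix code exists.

With common denominator 2^4 = 16: Σ 2^(−ℓᵢ) = 4/16 + 1/16 + 4/16 + 2/16 + 2/16 = 13/16 = 0.8125.
Kraft's inequality requires Σ ≤ 1; here Σ = 0.8125 ≤ 1, so such a prefix code exists.

0.8125; yes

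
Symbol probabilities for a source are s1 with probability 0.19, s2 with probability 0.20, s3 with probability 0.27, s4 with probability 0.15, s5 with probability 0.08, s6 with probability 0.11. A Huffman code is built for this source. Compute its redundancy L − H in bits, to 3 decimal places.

0.048 bits

Entropy H = −Σ p log₂ p ≈ 2.4820 bits.
Huffman merges: 2/25+11/100→19/100; 3/20+19/100→17/50; 19/100+1/5→39/100; 27/100+17/50→61/100; 39/100+61/100→1. L = 253/100 ≈ 2.5300.
L − H = 2.5300 − 2.4820 = 0.048 bits.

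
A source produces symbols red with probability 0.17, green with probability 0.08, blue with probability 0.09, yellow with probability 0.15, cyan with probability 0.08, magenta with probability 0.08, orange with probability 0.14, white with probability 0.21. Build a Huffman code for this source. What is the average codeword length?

Repeatedly combine the two least-probable nodes; the expected code length is the sum of the merged weights.
merge 2/25 + 2/25 → 4/25
merge 2/25 + 9/100 → 17/100
merge 7/50 + 3/20 → 29/100
merge 4/25 + 17/100 → 33/100
merge 17/100 + 21/100 → 19/50
merge 29/100 + 33/100 → 31/50
merge 19/50 + 31/50 → 1
L = 4/25 + 17/100 + 29/100 + 33/100 + 19/50 + 31/50 + 1 = 59/20 = 2.95 bits/symbol.

2.95 bits/symbol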